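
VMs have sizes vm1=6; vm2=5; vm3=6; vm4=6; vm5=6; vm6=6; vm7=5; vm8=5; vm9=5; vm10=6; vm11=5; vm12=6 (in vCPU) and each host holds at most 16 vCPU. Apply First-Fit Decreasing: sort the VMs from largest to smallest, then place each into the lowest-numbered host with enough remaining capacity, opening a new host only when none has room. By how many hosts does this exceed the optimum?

0

First-Fit Decreasing: [6,6] [6,6] [6,6] [6,5,5] [5,5,5] → 5 hosts.
Total size 67 vCPU; any packing needs at least ⌈67/16⌉ = 5 hosts.
So 5 is already optimal.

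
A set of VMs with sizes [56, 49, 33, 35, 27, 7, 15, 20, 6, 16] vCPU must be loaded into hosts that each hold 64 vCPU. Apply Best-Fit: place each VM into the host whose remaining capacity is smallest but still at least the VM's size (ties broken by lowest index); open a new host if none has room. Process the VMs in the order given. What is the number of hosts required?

5

host 1: place 56 vCPU, 8 vCPU left
host 2: place 49 vCPU, 15 vCPU left
host 3: place 33 vCPU, 31 vCPU left
host 4: place 35 vCPU, 29 vCPU left
host 4: place 27 vCPU, 2 vCPU left
host 1: place 7 vCPU, 1 vCPU left
host 2: place 15 vCPU, 0 vCPU left
host 3: place 20 vCPU, 11 vCPU left
host 3: place 6 vCPU, 5 vCPU left
host 5: place 16 vCPU, 48 vCPU left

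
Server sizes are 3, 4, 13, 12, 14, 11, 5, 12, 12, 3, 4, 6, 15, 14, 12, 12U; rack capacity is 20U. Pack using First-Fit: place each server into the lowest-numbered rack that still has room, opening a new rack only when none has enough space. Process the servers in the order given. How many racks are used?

rack 1: place 3U, 17U left
rack 1: place 4U, 13U left
rack 1: place 13U, 0U left
rack 2: place 12U, 8U left
rack 3: place 14U, 6U left
rack 4: place 11U, 9U left
rack 2: place 5U, 3U left
rack 5: place 12U, 8U left
rack 6: place 12U, 8U left
rack 2: place 3U, 0U left
rack 3: place 4U, 2U left
rack 4: place 6U, 3U left
rack 7: place 15U, 5U left
rack 8: place 14U, 6U left
rack 9: place 12U, 8U left
rack 10: place 12U, 8U left

10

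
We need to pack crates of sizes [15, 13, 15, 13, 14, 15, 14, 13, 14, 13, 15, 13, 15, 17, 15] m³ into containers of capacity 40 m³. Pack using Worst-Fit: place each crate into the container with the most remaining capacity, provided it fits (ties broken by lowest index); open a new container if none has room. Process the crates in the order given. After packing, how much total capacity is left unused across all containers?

Put 15 m³ in container 1; 25 m³ remain.
Put 13 m³ in container 1; 12 m³ remain.
Put 15 m³ in container 2; 25 m³ remain.
Put 13 m³ in container 2; 12 m³ remain.
Put 14 m³ in container 3; 26 m³ remain.
Put 15 m³ in container 3; 11 m³ remain.
Put 14 m³ in container 4; 26 m³ remain.
Put 13 m³ in container 4; 13 m³ remain.
Put 14 m³ in container 5; 26 m³ remain.
Put 13 m³ in container 5; 13 m³ remain.
Put 15 m³ in container 6; 25 m³ remain.
Put 13 m³ in container 6; 12 m³ remain.
Put 15 m³ in container 7; 25 m³ remain.
Put 17 m³ in container 7; 8 m³ remain.
Put 15 m³ in container 8; 25 m³ remain.
8 containers × 40 m³ = 320 m³; used 214 m³; unused 106 m³.

106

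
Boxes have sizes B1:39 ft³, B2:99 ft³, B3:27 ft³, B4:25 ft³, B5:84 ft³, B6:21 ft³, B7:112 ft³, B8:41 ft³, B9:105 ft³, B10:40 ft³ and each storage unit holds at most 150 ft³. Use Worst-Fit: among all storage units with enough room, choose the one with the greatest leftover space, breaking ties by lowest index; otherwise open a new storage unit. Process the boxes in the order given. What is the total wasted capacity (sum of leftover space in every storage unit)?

storage unit 1: place B1 (39 ft³), 111 ft³ left
storage unit 1: place B2 (99 ft³), 12 ft³ left
storage unit 2: place B3 (27 ft³), 123 ft³ left
storage unit 2: place B4 (25 ft³), 98 ft³ left
storage unit 2: place B5 (84 ft³), 14 ft³ left
storage unit 3: place B6 (21 ft³), 129 ft³ left
storage unit 3: place B7 (112 ft³), 17 ft³ left
storage unit 4: place B8 (41 ft³), 109 ft³ left
storage unit 4: place B9 (105 ft³), 4 ft³ left
storage unit 5: place B10 (40 ft³), 110 ft³ left
5 storage units × 150 ft³ = 750 ft³; used 593 ft³; unused 157 ft³.

157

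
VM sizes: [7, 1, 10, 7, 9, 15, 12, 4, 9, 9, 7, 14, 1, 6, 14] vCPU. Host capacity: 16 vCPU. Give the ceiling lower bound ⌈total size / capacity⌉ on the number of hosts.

8 hosts

Total size = 7 + 1 + 10 + 7 + 9 + 15 + 12 + 4 + 9 + 9 + 7 + 14 + 1 + 6 + 14 = 125 vCPU.
⌈125 / 16⌉ = 8.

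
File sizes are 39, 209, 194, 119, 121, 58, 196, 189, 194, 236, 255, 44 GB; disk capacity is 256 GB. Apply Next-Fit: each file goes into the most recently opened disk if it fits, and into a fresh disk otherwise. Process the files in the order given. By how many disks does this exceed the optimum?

Next-Fit: [39,209] [194] [119,121] [58,196] [189] [194] [236] [255] [44] → 9 disks.
Total size 1854 GB; any packing needs at least ⌈1854/256⌉ = 8 disks.
An optimal packing achieves that bound: [255] [236] [209,44] [196,58] [194,39] [194] [189] [121,119] → 8 disks.
Excess: 9 − 8 = 1.

1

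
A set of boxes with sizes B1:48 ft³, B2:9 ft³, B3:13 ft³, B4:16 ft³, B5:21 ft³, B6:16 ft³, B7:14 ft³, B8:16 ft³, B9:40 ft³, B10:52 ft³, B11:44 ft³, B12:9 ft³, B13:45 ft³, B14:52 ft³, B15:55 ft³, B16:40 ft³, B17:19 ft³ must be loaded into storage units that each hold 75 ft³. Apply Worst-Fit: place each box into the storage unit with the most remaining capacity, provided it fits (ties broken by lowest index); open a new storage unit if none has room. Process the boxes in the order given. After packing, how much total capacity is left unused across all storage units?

166

B1 (48 ft³) → storage unit 1 (remaining 27 ft³)
B2 (9 ft³) → storage unit 1 (remaining 18 ft³)
B3 (13 ft³) → storage unit 1 (remaining 5 ft³)
B4 (16 ft³) → storage unit 2 (remaining 59 ft³)
B5 (21 ft³) → storage unit 2 (remaining 38 ft³)
B6 (16 ft³) → storage unit 2 (remaining 22 ft³)
B7 (14 ft³) → storage unit 2 (remaining 8 ft³)
B8 (16 ft³) → storage unit 3 (remaining 59 ft³)
B9 (40 ft³) → storage unit 3 (remaining 19 ft³)
B10 (52 ft³) → storage unit 4 (remaining 23 ft³)
B11 (44 ft³) → storage unit 5 (remaining 31 ft³)
B12 (9 ft³) → storage unit 5 (remaining 22 ft³)
B13 (45 ft³) → storage unit 6 (remaining 30 ft³)
B14 (52 ft³) → storage unit 7 (remaining 23 ft³)
B15 (55 ft³) → storage unit 8 (remaining 20 ft³)
B16 (40 ft³) → storage unit 9 (remaining 35 ft³)
B17 (19 ft³) → storage unit 9 (remaining 16 ft³)
9 storage units × 75 ft³ = 675 ft³; used 509 ft³; unused 166 ft³.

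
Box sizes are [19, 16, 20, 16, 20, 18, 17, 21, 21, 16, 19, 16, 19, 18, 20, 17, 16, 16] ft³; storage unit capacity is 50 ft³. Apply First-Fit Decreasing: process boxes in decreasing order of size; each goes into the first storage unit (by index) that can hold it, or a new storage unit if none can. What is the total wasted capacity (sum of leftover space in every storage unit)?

75

Sorted descending: 21, 21, 20, 20, 20, 19, 19, 19, 18, 18, 17, 17, 16, 16, 16, 16, 16, 16.
storage unit 1: place 21 ft³, 29 ft³ left
storage unit 1: place 21 ft³, 8 ft³ left
storage unit 2: place 20 ft³, 30 ft³ left
storage unit 2: place 20 ft³, 10 ft³ left
storage unit 3: place 20 ft³, 30 ft³ left
storage unit 3: place 19 ft³, 11 ft³ left
storage unit 4: place 19 ft³, 31 ft³ left
storage unit 4: place 19 ft³, 12 ft³ left
storage unit 5: place 18 ft³, 32 ft³ left
storage unit 5: place 18 ft³, 14 ft³ left
storage unit 6: place 17 ft³, 33 ft³ left
storage unit 6: place 17 ft³, 16 ft³ left
storage unit 6: place 16 ft³, 0 ft³ left
storage unit 7: place 16 ft³, 34 ft³ left
storage unit 7: place 16 ft³, 18 ft³ left
storage unit 7: place 16 ft³, 2 ft³ left
storage unit 8: place 16 ft³, 34 ft³ left
storage unit 8: place 16 ft³, 18 ft³ left
8 storage units × 50 ft³ = 400 ft³; used 325 ft³; unused 75 ft³.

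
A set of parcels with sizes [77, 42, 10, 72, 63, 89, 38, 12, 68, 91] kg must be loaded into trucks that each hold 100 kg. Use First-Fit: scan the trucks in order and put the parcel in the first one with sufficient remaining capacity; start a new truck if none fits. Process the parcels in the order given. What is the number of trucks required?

77 kg → truck 1 (remaining 23 kg)
42 kg → truck 2 (remaining 58 kg)
10 kg → truck 1 (remaining 13 kg)
72 kg → truck 3 (remaining 28 kg)
63 kg → truck 4 (remaining 37 kg)
89 kg → truck 5 (remaining 11 kg)
38 kg → truck 2 (remaining 20 kg)
12 kg → truck 1 (remaining 1 kg)
68 kg → truck 6 (remaining 32 kg)
91 kg → truck 7 (remaining 9 kg)
Final trucks: [77,10,12] [42,38] [72] [63] [89] [68] [91].

7 trucks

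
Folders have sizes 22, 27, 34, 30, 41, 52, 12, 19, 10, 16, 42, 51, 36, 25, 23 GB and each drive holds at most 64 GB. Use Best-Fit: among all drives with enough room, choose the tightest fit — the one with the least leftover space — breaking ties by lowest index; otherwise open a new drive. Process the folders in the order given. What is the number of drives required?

8

drive 1: place 22 GB, 42 GB left
drive 1: place 27 GB, 15 GB left
drive 2: place 34 GB, 30 GB left
drive 2: place 30 GB, 0 GB left
drive 3: place 41 GB, 23 GB left
drive 4: place 52 GB, 12 GB left
drive 4: place 12 GB, 0 GB left
drive 3: place 19 GB, 4 GB left
drive 1: place 10 GB, 5 GB left
drive 5: place 16 GB, 48 GB left
drive 5: place 42 GB, 6 GB left
drive 6: place 51 GB, 13 GB left
drive 7: place 36 GB, 28 GB left
drive 7: place 25 GB, 3 GB left
drive 8: place 23 GB, 41 GB left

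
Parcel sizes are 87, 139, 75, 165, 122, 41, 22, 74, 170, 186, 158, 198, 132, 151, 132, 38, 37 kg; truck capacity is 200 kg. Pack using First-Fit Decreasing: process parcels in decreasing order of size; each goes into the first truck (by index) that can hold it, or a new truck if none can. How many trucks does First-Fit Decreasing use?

11

Sorted descending: 198, 186, 170, 165, 158, 151, 139, 132, 132, 122, 87, 75, 74, 41, 38, 37, 22.
Put 198 kg in truck 1; 2 kg remain.
Put 186 kg in truck 2; 14 kg remain.
Put 170 kg in truck 3; 30 kg remain.
Put 165 kg in truck 4; 35 kg remain.
Put 158 kg in truck 5; 42 kg remain.
Put 151 kg in truck 6; 49 kg remain.
Put 139 kg in truck 7; 61 kg remain.
Put 132 kg in truck 8; 68 kg remain.
Put 132 kg in truck 9; 68 kg remain.
Put 122 kg in truck 10; 78 kg remain.
Put 87 kg in truck 11; 113 kg remain.
Put 75 kg in truck 10; 3 kg remain.
Put 74 kg in truck 11; 39 kg remain.
Put 41 kg in truck 5; 1 kg remain.
Put 38 kg in truck 6; 11 kg remain.
Put 37 kg in truck 7; 24 kg remain.
Put 22 kg in truck 3; 8 kg remain.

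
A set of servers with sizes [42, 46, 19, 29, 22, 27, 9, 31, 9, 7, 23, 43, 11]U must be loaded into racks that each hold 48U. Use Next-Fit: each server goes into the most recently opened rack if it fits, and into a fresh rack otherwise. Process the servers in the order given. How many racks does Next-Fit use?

9

42U → rack 1 (remaining 6U)
46U → rack 2 (remaining 2U)
19U → rack 3 (remaining 29U)
29U → rack 3 (remaining 0U)
22U → rack 4 (remaining 26U)
27U → rack 5 (remaining 21U)
9U → rack 5 (remaining 12U)
31U → rack 6 (remaining 17U)
9U → rack 6 (remaining 8U)
7U → rack 6 (remaining 1U)
23U → rack 7 (remaining 25U)
43U → rack 8 (remaining 5U)
11U → rack 9 (remaining 37U)
Final racks: [42] [46] [19,29] [22] [27,9] [31,9,7] [23] [43] [11].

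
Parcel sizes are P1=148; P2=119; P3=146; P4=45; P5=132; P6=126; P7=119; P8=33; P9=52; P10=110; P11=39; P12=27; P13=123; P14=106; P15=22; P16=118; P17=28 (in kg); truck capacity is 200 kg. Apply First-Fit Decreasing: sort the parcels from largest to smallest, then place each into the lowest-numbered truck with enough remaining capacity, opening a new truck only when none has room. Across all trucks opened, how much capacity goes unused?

507

Sorted descending: 148, 146, 132, 126, 123, 119, 119, 118, 110, 106, 52, 45, 39, 33, 28, 27, 22.
truck 1: place 148 kg, 52 kg left
truck 2: place 146 kg, 54 kg left
truck 3: place 132 kg, 68 kg left
truck 4: place 126 kg, 74 kg left
truck 5: place 123 kg, 77 kg left
truck 6: place 119 kg, 81 kg left
truck 7: place 119 kg, 81 kg left
truck 8: place 118 kg, 82 kg left
truck 9: place 110 kg, 90 kg left
truck 10: place 106 kg, 94 kg left
truck 1: place 52 kg, 0 kg left
truck 2: place 45 kg, 9 kg left
truck 3: place 39 kg, 29 kg left
truck 4: place 33 kg, 41 kg left
truck 3: place 28 kg, 1 kg left
truck 4: place 27 kg, 14 kg left
truck 5: place 22 kg, 55 kg left
10 trucks × 200 kg = 2000 kg; used 1493 kg; unused 507 kg.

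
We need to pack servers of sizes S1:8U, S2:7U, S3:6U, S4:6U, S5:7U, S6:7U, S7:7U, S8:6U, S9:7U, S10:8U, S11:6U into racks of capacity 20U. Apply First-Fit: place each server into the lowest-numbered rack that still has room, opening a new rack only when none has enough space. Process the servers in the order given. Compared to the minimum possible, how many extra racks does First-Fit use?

1

First-Fit: [8,7] [6,6,7] [7,7,6] [7,8] [6] → 5 racks.
Total size 75U; any packing needs at least ⌈75/20⌉ = 4 racks.
An optimal packing achieves that bound: [8,8] [7,7,6] [7,7,6] [7,6,6] → 4 racks.
Excess: 5 − 4 = 1.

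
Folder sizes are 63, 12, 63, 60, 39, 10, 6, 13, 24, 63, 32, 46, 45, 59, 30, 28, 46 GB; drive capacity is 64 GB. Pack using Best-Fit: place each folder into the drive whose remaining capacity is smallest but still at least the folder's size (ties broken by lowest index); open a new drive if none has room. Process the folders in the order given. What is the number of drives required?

12 drives

63 GB → drive 1 (remaining 1 GB)
12 GB → drive 2 (remaining 52 GB)
63 GB → drive 3 (remaining 1 GB)
60 GB → drive 4 (remaining 4 GB)
39 GB → drive 2 (remaining 13 GB)
10 GB → drive 2 (remaining 3 GB)
6 GB → drive 5 (remaining 58 GB)
13 GB → drive 5 (remaining 45 GB)
24 GB → drive 5 (remaining 21 GB)
63 GB → drive 6 (remaining 1 GB)
32 GB → drive 7 (remaining 32 GB)
46 GB → drive 8 (remaining 18 GB)
45 GB → drive 9 (remaining 19 GB)
59 GB → drive 10 (remaining 5 GB)
30 GB → drive 7 (remaining 2 GB)
28 GB → drive 11 (remaining 36 GB)
46 GB → drive 12 (remaining 18 GB)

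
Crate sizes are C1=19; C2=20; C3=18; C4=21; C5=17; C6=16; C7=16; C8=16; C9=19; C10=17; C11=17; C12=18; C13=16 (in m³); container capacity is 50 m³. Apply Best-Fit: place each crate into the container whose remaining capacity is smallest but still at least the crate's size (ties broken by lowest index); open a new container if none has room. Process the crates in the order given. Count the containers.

Put C1 (19 m³) in container 1; 31 m³ remain.
Put C2 (20 m³) in container 1; 11 m³ remain.
Put C3 (18 m³) in container 2; 32 m³ remain.
Put C4 (21 m³) in container 2; 11 m³ remain.
Put C5 (17 m³) in container 3; 33 m³ remain.
Put C6 (16 m³) in container 3; 17 m³ remain.
Put C7 (16 m³) in container 3; 1 m³ remain.
Put C8 (16 m³) in container 4; 34 m³ remain.
Put C9 (19 m³) in container 4; 15 m³ remain.
Put C10 (17 m³) in container 5; 33 m³ remain.
Put C11 (17 m³) in container 5; 16 m³ remain.
Put C12 (18 m³) in container 6; 32 m³ remain.
Put C13 (16 m³) in container 5; 0 m³ remain.

6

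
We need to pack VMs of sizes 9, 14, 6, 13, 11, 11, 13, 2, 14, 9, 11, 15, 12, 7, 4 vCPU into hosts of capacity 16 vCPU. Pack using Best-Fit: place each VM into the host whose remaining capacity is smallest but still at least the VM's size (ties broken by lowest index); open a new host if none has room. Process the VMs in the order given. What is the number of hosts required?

host 1: place 9 vCPU, 7 vCPU left
host 2: place 14 vCPU, 2 vCPU left
host 1: place 6 vCPU, 1 vCPU left
host 3: place 13 vCPU, 3 vCPU left
host 4: place 11 vCPU, 5 vCPU left
host 5: place 11 vCPU, 5 vCPU left
host 6: place 13 vCPU, 3 vCPU left
host 2: place 2 vCPU, 0 vCPU left
host 7: place 14 vCPU, 2 vCPU left
host 8: place 9 vCPU, 7 vCPU left
host 9: place 11 vCPU, 5 vCPU left
host 10: place 15 vCPU, 1 vCPU left
host 11: place 12 vCPU, 4 vCPU left
host 8: place 7 vCPU, 0 vCPU left
host 11: place 4 vCPU, 0 vCPU left

11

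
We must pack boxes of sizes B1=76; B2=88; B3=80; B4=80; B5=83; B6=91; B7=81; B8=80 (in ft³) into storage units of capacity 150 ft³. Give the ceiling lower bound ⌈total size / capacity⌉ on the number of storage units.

Total size = 76 + 88 + 80 + 80 + 83 + 91 + 81 + 80 = 659 ft³.
⌈659 / 150⌉ = 5.

5 storage units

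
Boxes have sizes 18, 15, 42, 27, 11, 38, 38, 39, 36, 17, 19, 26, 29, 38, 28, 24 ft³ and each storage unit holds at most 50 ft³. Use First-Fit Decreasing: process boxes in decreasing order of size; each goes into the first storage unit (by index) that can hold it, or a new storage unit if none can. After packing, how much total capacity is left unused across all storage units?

Sorted descending: 42, 39, 38, 38, 38, 36, 29, 28, 27, 26, 24, 19, 18, 17, 15, 11.
storage unit 1: place 42 ft³, 8 ft³ left
storage unit 2: place 39 ft³, 11 ft³ left
storage unit 3: place 38 ft³, 12 ft³ left
storage unit 4: place 38 ft³, 12 ft³ left
storage unit 5: place 38 ft³, 12 ft³ left
storage unit 6: place 36 ft³, 14 ft³ left
storage unit 7: place 29 ft³, 21 ft³ left
storage unit 8: place 28 ft³, 22 ft³ left
storage unit 9: place 27 ft³, 23 ft³ left
storage unit 10: place 26 ft³, 24 ft³ left
storage unit 10: place 24 ft³, 0 ft³ left
storage unit 7: place 19 ft³, 2 ft³ left
storage unit 8: place 18 ft³, 4 ft³ left
storage unit 9: place 17 ft³, 6 ft³ left
storage unit 11: place 15 ft³, 35 ft³ left
storage unit 2: place 11 ft³, 0 ft³ left
11 storage units × 50 ft³ = 550 ft³; used 445 ft³; unused 105 ft³.

105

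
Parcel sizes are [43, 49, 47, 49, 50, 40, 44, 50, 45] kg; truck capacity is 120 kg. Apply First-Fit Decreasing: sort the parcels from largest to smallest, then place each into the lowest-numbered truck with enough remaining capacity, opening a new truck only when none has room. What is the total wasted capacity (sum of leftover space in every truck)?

Sorted descending: 50, 50, 49, 49, 47, 45, 44, 43, 40.
50 kg → truck 1 (remaining 70 kg)
50 kg → truck 1 (remaining 20 kg)
49 kg → truck 2 (remaining 71 kg)
49 kg → truck 2 (remaining 22 kg)
47 kg → truck 3 (remaining 73 kg)
45 kg → truck 3 (remaining 28 kg)
44 kg → truck 4 (remaining 76 kg)
43 kg → truck 4 (remaining 33 kg)
40 kg → truck 5 (remaining 80 kg)
5 trucks × 120 kg = 600 kg; used 417 kg; unused 183 kg.

183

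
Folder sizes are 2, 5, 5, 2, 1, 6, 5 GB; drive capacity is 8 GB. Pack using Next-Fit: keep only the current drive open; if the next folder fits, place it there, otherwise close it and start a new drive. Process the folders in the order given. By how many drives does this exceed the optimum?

Next-Fit: [2,5] [5,2,1] [6] [5] → 4 drives.
Total size 26 GB; any packing needs at least ⌈26/8⌉ = 4 drives.
So 4 is already optimal.

0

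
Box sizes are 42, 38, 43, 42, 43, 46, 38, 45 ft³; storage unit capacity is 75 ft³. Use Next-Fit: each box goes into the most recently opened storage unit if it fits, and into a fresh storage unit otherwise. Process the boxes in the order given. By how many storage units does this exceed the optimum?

Next-Fit: [42] [38] [43] [42] [43] [46] [38] [45] → 8 storage units.
8 boxes exceed 37.5 ft³ (half the capacity), and no two of those can share a storage unit, so at least 8 storage units are needed.
So 8 is already optimal.

0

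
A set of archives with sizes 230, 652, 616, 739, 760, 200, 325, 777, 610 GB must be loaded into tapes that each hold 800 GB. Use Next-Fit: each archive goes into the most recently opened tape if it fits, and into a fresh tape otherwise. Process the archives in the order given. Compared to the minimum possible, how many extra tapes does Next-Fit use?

1

Next-Fit: [230] [652] [616] [739] [760] [200,325] [777] [610] → 8 tapes.
Total size 4909 GB; any packing needs at least ⌈4909/800⌉ = 7 tapes.
An optimal packing achieves that bound: [777] [760] [739] [652] [616] [610] [325,230,200] → 7 tapes.
Excess: 8 − 7 = 1.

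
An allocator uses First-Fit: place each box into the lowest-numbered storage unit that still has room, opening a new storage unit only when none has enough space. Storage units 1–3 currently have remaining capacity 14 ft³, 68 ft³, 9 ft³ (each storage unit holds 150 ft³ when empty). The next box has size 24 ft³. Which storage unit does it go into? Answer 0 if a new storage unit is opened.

Storage units with room: storage unit 2 (68 ft³).
The first with room is storage unit 2.

2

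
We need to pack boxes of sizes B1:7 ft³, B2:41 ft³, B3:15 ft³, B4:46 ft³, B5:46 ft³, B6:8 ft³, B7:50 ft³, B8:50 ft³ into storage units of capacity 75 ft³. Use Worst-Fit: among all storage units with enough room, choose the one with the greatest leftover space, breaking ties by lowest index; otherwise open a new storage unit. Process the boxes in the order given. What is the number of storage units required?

5

storage unit 1: place B1 (7 ft³), 68 ft³ left
storage unit 1: place B2 (41 ft³), 27 ft³ left
storage unit 1: place B3 (15 ft³), 12 ft³ left
storage unit 2: place B4 (46 ft³), 29 ft³ left
storage unit 3: place B5 (46 ft³), 29 ft³ left
storage unit 2: place B6 (8 ft³), 21 ft³ left
storage unit 4: place B7 (50 ft³), 25 ft³ left
storage unit 5: place B8 (50 ft³), 25 ft³ left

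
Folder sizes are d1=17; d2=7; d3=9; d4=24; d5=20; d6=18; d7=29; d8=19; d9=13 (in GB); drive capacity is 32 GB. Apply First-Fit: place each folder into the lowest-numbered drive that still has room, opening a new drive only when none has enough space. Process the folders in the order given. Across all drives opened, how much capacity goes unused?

36

Put d1 (17 GB) in drive 1; 15 GB remain.
Put d2 (7 GB) in drive 1; 8 GB remain.
Put d3 (9 GB) in drive 2; 23 GB remain.
Put d4 (24 GB) in drive 3; 8 GB remain.
Put d5 (20 GB) in drive 2; 3 GB remain.
Put d6 (18 GB) in drive 4; 14 GB remain.
Put d7 (29 GB) in drive 5; 3 GB remain.
Put d8 (19 GB) in drive 6; 13 GB remain.
Put d9 (13 GB) in drive 4; 1 GB remain.
6 drives × 32 GB = 192 GB; used 156 GB; unused 36 GB.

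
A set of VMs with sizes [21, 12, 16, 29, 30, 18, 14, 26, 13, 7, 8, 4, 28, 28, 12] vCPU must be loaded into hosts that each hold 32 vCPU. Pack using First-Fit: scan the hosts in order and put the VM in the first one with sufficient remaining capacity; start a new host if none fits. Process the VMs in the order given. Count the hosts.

host 1: place 21 vCPU, 11 vCPU left
host 2: place 12 vCPU, 20 vCPU left
host 2: place 16 vCPU, 4 vCPU left
host 3: place 29 vCPU, 3 vCPU left
host 4: place 30 vCPU, 2 vCPU left
host 5: place 18 vCPU, 14 vCPU left
host 5: place 14 vCPU, 0 vCPU left
host 6: place 26 vCPU, 6 vCPU left
host 7: place 13 vCPU, 19 vCPU left
host 1: place 7 vCPU, 4 vCPU left
host 7: place 8 vCPU, 11 vCPU left
host 1: place 4 vCPU, 0 vCPU left
host 8: place 28 vCPU, 4 vCPU left
host 9: place 28 vCPU, 4 vCPU left
host 10: place 12 vCPU, 20 vCPU left

10 hosts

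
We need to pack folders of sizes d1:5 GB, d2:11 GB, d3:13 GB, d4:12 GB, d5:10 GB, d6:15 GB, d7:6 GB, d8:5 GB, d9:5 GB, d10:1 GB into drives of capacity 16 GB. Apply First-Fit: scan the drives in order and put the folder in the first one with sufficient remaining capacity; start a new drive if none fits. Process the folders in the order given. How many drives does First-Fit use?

Put d1 (5 GB) in drive 1; 11 GB remain.
Put d2 (11 GB) in drive 1; 0 GB remain.
Put d3 (13 GB) in drive 2; 3 GB remain.
Put d4 (12 GB) in drive 3; 4 GB remain.
Put d5 (10 GB) in drive 4; 6 GB remain.
Put d6 (15 GB) in drive 5; 1 GB remain.
Put d7 (6 GB) in drive 4; 0 GB remain.
Put d8 (5 GB) in drive 6; 11 GB remain.
Put d9 (5 GB) in drive 6; 6 GB remain.
Put d10 (1 GB) in drive 2; 2 GB remain.
Final drives: [5,11] [13,1] [12] [10,6] [15] [5,5].

6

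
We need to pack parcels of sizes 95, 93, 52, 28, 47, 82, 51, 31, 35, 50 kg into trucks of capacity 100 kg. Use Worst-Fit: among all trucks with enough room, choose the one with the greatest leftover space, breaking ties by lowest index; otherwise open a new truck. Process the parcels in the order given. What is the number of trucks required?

7

95 kg → truck 1 (remaining 5 kg)
93 kg → truck 2 (remaining 7 kg)
52 kg → truck 3 (remaining 48 kg)
28 kg → truck 3 (remaining 20 kg)
47 kg → truck 4 (remaining 53 kg)
82 kg → truck 5 (remaining 18 kg)
51 kg → truck 4 (remaining 2 kg)
31 kg → truck 6 (remaining 69 kg)
35 kg → truck 6 (remaining 34 kg)
50 kg → truck 7 (remaining 50 kg)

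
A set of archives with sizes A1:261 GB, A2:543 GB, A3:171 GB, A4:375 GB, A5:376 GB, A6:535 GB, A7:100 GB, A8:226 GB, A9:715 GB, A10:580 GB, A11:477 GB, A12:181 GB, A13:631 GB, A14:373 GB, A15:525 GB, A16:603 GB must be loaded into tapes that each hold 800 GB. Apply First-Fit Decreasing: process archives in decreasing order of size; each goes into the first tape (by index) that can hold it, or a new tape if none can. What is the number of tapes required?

Sorted descending: 715, 631, 603, 580, 543, 535, 525, 477, 376, 375, 373, 261, 226, 181, 171, 100.
715 GB → tape 1 (remaining 85 GB)
631 GB → tape 2 (remaining 169 GB)
603 GB → tape 3 (remaining 197 GB)
580 GB → tape 4 (remaining 220 GB)
543 GB → tape 5 (remaining 257 GB)
535 GB → tape 6 (remaining 265 GB)
525 GB → tape 7 (remaining 275 GB)
477 GB → tape 8 (remaining 323 GB)
376 GB → tape 9 (remaining 424 GB)
375 GB → tape 9 (remaining 49 GB)
373 GB → tape 10 (remaining 427 GB)
261 GB → tape 6 (remaining 4 GB)
226 GB → tape 5 (remaining 31 GB)
181 GB → tape 3 (remaining 16 GB)
171 GB → tape 4 (remaining 49 GB)
100 GB → tape 2 (remaining 69 GB)
Final tapes: [715] [631,100] [603,181] [580,171] [543,226] [535,261] [525] [477] [376,375] [373].

10 tapes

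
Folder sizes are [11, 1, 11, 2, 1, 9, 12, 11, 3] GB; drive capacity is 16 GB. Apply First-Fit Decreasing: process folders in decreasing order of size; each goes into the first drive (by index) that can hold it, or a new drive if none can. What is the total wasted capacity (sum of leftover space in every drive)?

19

Sorted descending: 12, 11, 11, 11, 9, 3, 2, 1, 1.
12 GB → drive 1 (remaining 4 GB)
11 GB → drive 2 (remaining 5 GB)
11 GB → drive 3 (remaining 5 GB)
11 GB → drive 4 (remaining 5 GB)
9 GB → drive 5 (remaining 7 GB)
3 GB → drive 1 (remaining 1 GB)
2 GB → drive 2 (remaining 3 GB)
1 GB → drive 1 (remaining 0 GB)
1 GB → drive 2 (remaining 2 GB)
5 drives × 16 GB = 80 GB; used 61 GB; unused 19 GB.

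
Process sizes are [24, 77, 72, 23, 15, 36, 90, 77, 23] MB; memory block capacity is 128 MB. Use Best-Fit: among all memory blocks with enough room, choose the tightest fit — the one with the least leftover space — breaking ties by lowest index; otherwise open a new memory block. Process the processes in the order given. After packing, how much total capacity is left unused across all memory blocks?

memory block 1: place 24 MB, 104 MB left
memory block 1: place 77 MB, 27 MB left
memory block 2: place 72 MB, 56 MB left
memory block 1: place 23 MB, 4 MB left
memory block 2: place 15 MB, 41 MB left
memory block 2: place 36 MB, 5 MB left
memory block 3: place 90 MB, 38 MB left
memory block 4: place 77 MB, 51 MB left
memory block 3: place 23 MB, 15 MB left
4 memory blocks × 128 MB = 512 MB; used 437 MB; unused 75 MB.

75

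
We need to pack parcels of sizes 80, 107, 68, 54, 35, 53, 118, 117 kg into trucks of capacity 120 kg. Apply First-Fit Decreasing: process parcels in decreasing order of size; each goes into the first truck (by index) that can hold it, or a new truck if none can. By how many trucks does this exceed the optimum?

0

First-Fit Decreasing: [118] [117] [107] [80,35] [68] [54,53] → 6 trucks.
Total size 632 kg; any packing needs at least ⌈632/120⌉ = 6 trucks.
So 6 is already optimal.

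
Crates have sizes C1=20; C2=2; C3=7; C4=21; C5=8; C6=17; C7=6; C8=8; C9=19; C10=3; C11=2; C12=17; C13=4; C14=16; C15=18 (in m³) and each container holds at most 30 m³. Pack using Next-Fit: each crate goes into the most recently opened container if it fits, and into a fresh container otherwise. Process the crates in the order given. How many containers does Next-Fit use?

container 1: place C1 (20 m³), 10 m³ left
container 1: place C2 (2 m³), 8 m³ left
container 1: place C3 (7 m³), 1 m³ left
container 2: place C4 (21 m³), 9 m³ left
container 2: place C5 (8 m³), 1 m³ left
container 3: place C6 (17 m³), 13 m³ left
container 3: place C7 (6 m³), 7 m³ left
container 4: place C8 (8 m³), 22 m³ left
container 4: place C9 (19 m³), 3 m³ left
container 4: place C10 (3 m³), 0 m³ left
container 5: place C11 (2 m³), 28 m³ left
container 5: place C12 (17 m³), 11 m³ left
container 5: place C13 (4 m³), 7 m³ left
container 6: place C14 (16 m³), 14 m³ left
container 7: place C15 (18 m³), 12 m³ left
Final containers: [20,2,7] [21,8] [17,6] [8,19,3] [2,17,4] [16] [18].

7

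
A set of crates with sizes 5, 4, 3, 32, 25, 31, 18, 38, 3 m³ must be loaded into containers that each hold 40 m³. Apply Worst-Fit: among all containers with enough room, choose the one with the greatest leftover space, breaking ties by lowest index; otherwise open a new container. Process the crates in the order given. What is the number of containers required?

5 containers

Put 5 m³ in container 1; 35 m³ remain.
Put 4 m³ in container 1; 31 m³ remain.
Put 3 m³ in container 1; 28 m³ remain.
Put 32 m³ in container 2; 8 m³ remain.
Put 25 m³ in container 1; 3 m³ remain.
Put 31 m³ in container 3; 9 m³ remain.
Put 18 m³ in container 4; 22 m³ remain.
Put 38 m³ in container 5; 2 m³ remain.
Put 3 m³ in container 4; 19 m³ remain.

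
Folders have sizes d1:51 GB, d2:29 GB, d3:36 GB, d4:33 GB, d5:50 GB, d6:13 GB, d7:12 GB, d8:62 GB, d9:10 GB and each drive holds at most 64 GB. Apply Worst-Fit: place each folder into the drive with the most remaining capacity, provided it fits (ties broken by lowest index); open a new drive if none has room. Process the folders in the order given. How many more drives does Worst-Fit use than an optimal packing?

0

Worst-Fit: [51] [29,33] [36,13,12] [50,10] [62] → 5 drives.
Total size 296 GB; any packing needs at least ⌈296/64⌉ = 5 drives.
So 5 is already optimal.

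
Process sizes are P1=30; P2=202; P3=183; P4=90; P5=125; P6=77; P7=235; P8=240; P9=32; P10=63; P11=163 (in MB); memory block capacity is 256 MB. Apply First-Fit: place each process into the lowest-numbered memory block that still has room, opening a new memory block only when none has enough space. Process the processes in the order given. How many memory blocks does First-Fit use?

Put P1 (30 MB) in memory block 1; 226 MB remain.
Put P2 (202 MB) in memory block 1; 24 MB remain.
Put P3 (183 MB) in memory block 2; 73 MB remain.
Put P4 (90 MB) in memory block 3; 166 MB remain.
Put P5 (125 MB) in memory block 3; 41 MB remain.
Put P6 (77 MB) in memory block 4; 179 MB remain.
Put P7 (235 MB) in memory block 5; 21 MB remain.
Put P8 (240 MB) in memory block 6; 16 MB remain.
Put P9 (32 MB) in memory block 2; 41 MB remain.
Put P10 (63 MB) in memory block 4; 116 MB remain.
Put P11 (163 MB) in memory block 7; 93 MB remain.
Final memory blocks: [30,202] [183,32] [90,125] [77,63] [235] [240] [163].

7 memory blocks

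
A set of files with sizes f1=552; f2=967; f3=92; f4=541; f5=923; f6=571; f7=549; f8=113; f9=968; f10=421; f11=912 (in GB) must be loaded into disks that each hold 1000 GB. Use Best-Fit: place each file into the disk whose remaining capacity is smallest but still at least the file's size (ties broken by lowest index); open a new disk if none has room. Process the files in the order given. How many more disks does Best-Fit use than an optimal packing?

Best-Fit: [552,92,113] [967] [541] [923] [571,421] [549] [968] [912] → 8 disks.
8 files exceed 500 GB (half the capacity), and no two of those can share a disk, so at least 8 disks are needed.
So 8 is already optimal.

0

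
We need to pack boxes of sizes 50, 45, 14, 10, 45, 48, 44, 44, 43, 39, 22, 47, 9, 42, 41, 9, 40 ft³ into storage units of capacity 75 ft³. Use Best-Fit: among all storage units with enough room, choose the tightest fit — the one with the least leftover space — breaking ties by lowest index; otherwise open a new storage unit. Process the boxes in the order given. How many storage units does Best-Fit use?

storage unit 1: place 50 ft³, 25 ft³ left
storage unit 2: place 45 ft³, 30 ft³ left
storage unit 1: place 14 ft³, 11 ft³ left
storage unit 1: place 10 ft³, 1 ft³ left
storage unit 3: place 45 ft³, 30 ft³ left
storage unit 4: place 48 ft³, 27 ft³ left
storage unit 5: place 44 ft³, 31 ft³ left
storage unit 6: place 44 ft³, 31 ft³ left
storage unit 7: place 43 ft³, 32 ft³ left
storage unit 8: place 39 ft³, 36 ft³ left
storage unit 4: place 22 ft³, 5 ft³ left
storage unit 9: place 47 ft³, 28 ft³ left
storage unit 9: place 9 ft³, 19 ft³ left
storage unit 10: place 42 ft³, 33 ft³ left
storage unit 11: place 41 ft³, 34 ft³ left
storage unit 9: place 9 ft³, 10 ft³ left
storage unit 12: place 40 ft³, 35 ft³ left
Final storage units: [50,14,10] [45] [45] [48,22] [44] [44] [43] [39] [47,9,9] [42] [41] [40].

12 storage units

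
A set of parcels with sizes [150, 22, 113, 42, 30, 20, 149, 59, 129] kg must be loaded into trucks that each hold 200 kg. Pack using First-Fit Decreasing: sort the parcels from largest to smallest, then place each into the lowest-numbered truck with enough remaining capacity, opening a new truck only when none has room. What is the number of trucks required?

4 trucks

Sorted descending: 150, 149, 129, 113, 59, 42, 30, 22, 20.
Put 150 kg in truck 1; 50 kg remain.
Put 149 kg in truck 2; 51 kg remain.
Put 129 kg in truck 3; 71 kg remain.
Put 113 kg in truck 4; 87 kg remain.
Put 59 kg in truck 3; 12 kg remain.
Put 42 kg in truck 1; 8 kg remain.
Put 30 kg in truck 2; 21 kg remain.
Put 22 kg in truck 4; 65 kg remain.
Put 20 kg in truck 2; 1 kg remain.
Final trucks: [150,42] [149,30,20] [129,59] [113,22].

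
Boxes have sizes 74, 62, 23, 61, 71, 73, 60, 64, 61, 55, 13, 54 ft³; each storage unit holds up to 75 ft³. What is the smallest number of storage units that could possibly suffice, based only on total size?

9

Total size = 74 + 62 + 23 + 61 + 71 + 73 + 60 + 64 + 61 + 55 + 13 + 54 = 671 ft³.
⌈671 / 75⌉ = 9.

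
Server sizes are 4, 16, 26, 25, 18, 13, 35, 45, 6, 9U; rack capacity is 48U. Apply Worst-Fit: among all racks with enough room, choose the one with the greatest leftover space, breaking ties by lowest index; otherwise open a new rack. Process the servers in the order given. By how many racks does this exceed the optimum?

Worst-Fit: [4,16,26] [25,18] [13,35] [45] [6,9] → 5 racks.
Total size 197U; any packing needs at least ⌈197/48⌉ = 5 racks.
So 5 is already optimal.

0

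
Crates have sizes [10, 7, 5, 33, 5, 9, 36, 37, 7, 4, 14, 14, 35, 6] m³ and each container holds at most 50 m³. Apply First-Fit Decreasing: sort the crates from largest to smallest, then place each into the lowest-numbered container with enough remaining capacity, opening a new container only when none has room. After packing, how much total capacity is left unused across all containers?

Sorted descending: 37, 36, 35, 33, 14, 14, 10, 9, 7, 7, 6, 5, 5, 4.
container 1: place 37 m³, 13 m³ left
container 2: place 36 m³, 14 m³ left
container 3: place 35 m³, 15 m³ left
container 4: place 33 m³, 17 m³ left
container 2: place 14 m³, 0 m³ left
container 3: place 14 m³, 1 m³ left
container 1: place 10 m³, 3 m³ left
container 4: place 9 m³, 8 m³ left
container 4: place 7 m³, 1 m³ left
container 5: place 7 m³, 43 m³ left
container 5: place 6 m³, 37 m³ left
container 5: place 5 m³, 32 m³ left
container 5: place 5 m³, 27 m³ left
container 5: place 4 m³, 23 m³ left
5 containers × 50 m³ = 250 m³; used 222 m³; unused 28 m³.

28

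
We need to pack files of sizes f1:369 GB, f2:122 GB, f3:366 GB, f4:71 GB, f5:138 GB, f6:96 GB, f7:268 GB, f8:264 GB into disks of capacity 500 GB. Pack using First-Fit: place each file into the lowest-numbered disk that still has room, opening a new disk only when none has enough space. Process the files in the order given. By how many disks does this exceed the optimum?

First-Fit: [369,122] [366,71] [138,96,264] [268] → 4 disks.
Total size 1694 GB; any packing needs at least ⌈1694/500⌉ = 4 disks.
So 4 is already optimal.

0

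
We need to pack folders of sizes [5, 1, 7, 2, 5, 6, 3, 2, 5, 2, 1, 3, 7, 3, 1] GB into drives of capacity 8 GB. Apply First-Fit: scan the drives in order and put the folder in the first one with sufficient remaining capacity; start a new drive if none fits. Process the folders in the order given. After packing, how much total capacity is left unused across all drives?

3

drive 1: place 5 GB, 3 GB left
drive 1: place 1 GB, 2 GB left
drive 2: place 7 GB, 1 GB left
drive 1: place 2 GB, 0 GB left
drive 3: place 5 GB, 3 GB left
drive 4: place 6 GB, 2 GB left
drive 3: place 3 GB, 0 GB left
drive 4: place 2 GB, 0 GB left
drive 5: place 5 GB, 3 GB left
drive 5: place 2 GB, 1 GB left
drive 2: place 1 GB, 0 GB left
drive 6: place 3 GB, 5 GB left
drive 7: place 7 GB, 1 GB left
drive 6: place 3 GB, 2 GB left
drive 5: place 1 GB, 0 GB left
7 drives × 8 GB = 56 GB; used 53 GB; unused 3 GB.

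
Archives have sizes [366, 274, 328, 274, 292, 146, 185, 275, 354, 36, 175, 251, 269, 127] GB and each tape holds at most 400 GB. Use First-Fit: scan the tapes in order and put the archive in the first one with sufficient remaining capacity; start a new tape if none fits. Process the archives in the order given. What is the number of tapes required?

11

Put 366 GB in tape 1; 34 GB remain.
Put 274 GB in tape 2; 126 GB remain.
Put 328 GB in tape 3; 72 GB remain.
Put 274 GB in tape 4; 126 GB remain.
Put 292 GB in tape 5; 108 GB remain.
Put 146 GB in tape 6; 254 GB remain.
Put 185 GB in tape 6; 69 GB remain.
Put 275 GB in tape 7; 125 GB remain.
Put 354 GB in tape 8; 46 GB remain.
Put 36 GB in tape 2; 90 GB remain.
Put 175 GB in tape 9; 225 GB remain.
Put 251 GB in tape 10; 149 GB remain.
Put 269 GB in tape 11; 131 GB remain.
Put 127 GB in tape 9; 98 GB remain.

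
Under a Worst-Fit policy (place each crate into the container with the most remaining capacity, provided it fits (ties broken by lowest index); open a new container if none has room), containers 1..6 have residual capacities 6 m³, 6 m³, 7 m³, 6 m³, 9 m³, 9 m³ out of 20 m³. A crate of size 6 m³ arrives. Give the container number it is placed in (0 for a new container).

Containers with room: container 1 (6 m³), container 2 (6 m³), container 3 (7 m³), container 4 (6 m³), container 5 (9 m³), container 6 (9 m³).
Most room is container 5 with 9 m³ free.

5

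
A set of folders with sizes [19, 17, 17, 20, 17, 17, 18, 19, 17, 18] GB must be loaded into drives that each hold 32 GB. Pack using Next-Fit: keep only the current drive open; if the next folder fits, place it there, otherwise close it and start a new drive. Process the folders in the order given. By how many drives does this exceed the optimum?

0

Next-Fit: [19] [17] [17] [20] [17] [17] [18] [19] [17] [18] → 10 drives.
10 folders exceed 16 GB (half the capacity), and no two of those can share a drive, so at least 10 drives are needed.
So 10 is already optimal.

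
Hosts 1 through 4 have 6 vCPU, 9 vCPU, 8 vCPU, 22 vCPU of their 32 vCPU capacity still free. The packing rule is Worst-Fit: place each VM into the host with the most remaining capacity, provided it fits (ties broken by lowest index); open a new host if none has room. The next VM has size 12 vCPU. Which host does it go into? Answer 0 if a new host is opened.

Hosts with room: host 4 (22 vCPU).
Most room is host 4 with 22 vCPU free.

4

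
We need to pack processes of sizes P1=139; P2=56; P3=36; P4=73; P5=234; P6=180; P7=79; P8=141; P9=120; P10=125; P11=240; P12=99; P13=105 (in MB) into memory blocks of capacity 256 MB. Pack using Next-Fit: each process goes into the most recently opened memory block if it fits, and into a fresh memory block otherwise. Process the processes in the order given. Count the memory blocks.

8

memory block 1: place P1 (139 MB), 117 MB left
memory block 1: place P2 (56 MB), 61 MB left
memory block 1: place P3 (36 MB), 25 MB left
memory block 2: place P4 (73 MB), 183 MB left
memory block 3: place P5 (234 MB), 22 MB left
memory block 4: place P6 (180 MB), 76 MB left
memory block 5: place P7 (79 MB), 177 MB left
memory block 5: place P8 (141 MB), 36 MB left
memory block 6: place P9 (120 MB), 136 MB left
memory block 6: place P10 (125 MB), 11 MB left
memory block 7: place P11 (240 MB), 16 MB left
memory block 8: place P12 (99 MB), 157 MB left
memory block 8: place P13 (105 MB), 52 MB left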